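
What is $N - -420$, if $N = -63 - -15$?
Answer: $372$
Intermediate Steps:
$N = -48$ ($N = -63 + 15 = -48$)
$N - -420 = -48 - -420 = -48 + 420 = 372$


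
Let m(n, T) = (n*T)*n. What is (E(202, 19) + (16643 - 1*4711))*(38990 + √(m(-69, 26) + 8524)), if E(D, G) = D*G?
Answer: 614872300 + 15770*√132310 ≈ 6.2061e+8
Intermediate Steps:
m(n, T) = T*n² (m(n, T) = (T*n)*n = T*n²)
(E(202, 19) + (16643 - 1*4711))*(38990 + √(m(-69, 26) + 8524)) = (202*19 + (16643 - 1*4711))*(38990 + √(26*(-69)² + 8524)) = (3838 + (16643 - 4711))*(38990 + √(26*4761 + 8524)) = (3838 + 11932)*(38990 + √(123786 + 8524)) = 15770*(38990 + √132310) = 614872300 + 15770*√132310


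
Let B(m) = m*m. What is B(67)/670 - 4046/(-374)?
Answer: 1927/110 ≈ 17.518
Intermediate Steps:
B(m) = m**2
B(67)/670 - 4046/(-374) = 67**2/670 - 4046/(-374) = 4489*(1/670) - 4046*(-1/374) = 67/10 + 119/11 = 1927/110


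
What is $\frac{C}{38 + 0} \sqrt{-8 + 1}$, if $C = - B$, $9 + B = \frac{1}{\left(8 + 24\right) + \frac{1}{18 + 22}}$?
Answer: $\frac{11489 i \sqrt{7}}{48678} \approx 0.62445 i$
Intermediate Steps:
$B = - \frac{11489}{1281}$ ($B = -9 + \frac{1}{\left(8 + 24\right) + \frac{1}{18 + 22}} = -9 + \frac{1}{32 + \frac{1}{40}} = -9 + \frac{1}{\frac{1281}{40}} = -9 + \frac{40}{1281} = - \frac{11489}{1281} \approx -8.9688$)
$C = \frac{11489}{1281}$ ($C = \left(-1\right) \left(- \frac{11489}{1281}\right) = \frac{11489}{1281} \approx 8.9688$)
$\frac{C}{38 + 0} \sqrt{-8 + 1} = \frac{11489}{1281 \left(38 + 0\right)} \sqrt{-8 + 1} = \frac{11489}{1281 \cdot 38} \sqrt{-7} = \frac{11489}{1281} \cdot \frac{1}{38} i \sqrt{7} = \frac{11489 i \sqrt{7}}{48678}$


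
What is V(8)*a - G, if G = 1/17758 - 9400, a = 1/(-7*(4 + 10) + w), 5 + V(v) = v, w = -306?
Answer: 33718863561/3587116 ≈ 9400.0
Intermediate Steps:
V(v) = -5 + v
a = -1/404 (a = 1/(-7*(4 + 10) - 306) = 1/(-7*14 - 306) = 1/(-98 - 306) = 1/(-404) = -1/404 ≈ -0.0024752)
G = -166925199/17758 (G = 1/17758 - 9400 = -166925199/17758 ≈ -9400.0)
V(8)*a - G = (-5 + 8)*(-1/404) - 1*(-166925199/17758) = 3*(-1/404) + 166925199/17758 = -3/404 + 166925199/17758 = 33718863561/3587116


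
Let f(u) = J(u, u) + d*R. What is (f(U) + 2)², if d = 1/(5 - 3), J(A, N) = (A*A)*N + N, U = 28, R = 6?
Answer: 483340225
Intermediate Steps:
J(A, N) = N + N*A² (J(A, N) = A²*N + N = N*A² + N = N + N*A²)
d = ½ (d = 1/2 = ½ ≈ 0.50000)
f(u) = 3 + u*(1 + u²) (f(u) = u*(1 + u²) + (½)*6 = u*(1 + u²) + 3 = 3 + u*(1 + u²))
(f(U) + 2)² = ((3 + 28 + 28³) + 2)² = ((3 + 28 + 21952) + 2)² = (21983 + 2)² = 21985² = 483340225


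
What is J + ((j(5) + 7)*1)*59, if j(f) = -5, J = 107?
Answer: 225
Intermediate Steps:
J + ((j(5) + 7)*1)*59 = 107 + ((-5 + 7)*1)*59 = 107 + (2*1)*59 = 107 + 2*59 = 107 + 118 = 225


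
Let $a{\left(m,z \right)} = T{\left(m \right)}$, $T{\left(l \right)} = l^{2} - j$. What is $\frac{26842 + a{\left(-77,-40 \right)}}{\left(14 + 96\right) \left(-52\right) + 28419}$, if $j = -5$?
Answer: $\frac{32776}{22699} \approx 1.4439$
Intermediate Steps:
$T{\left(l \right)} = 5 + l^{2}$ ($T{\left(l \right)} = l^{2} - -5 = l^{2} + 5 = 5 + l^{2}$)
$a{\left(m,z \right)} = 5 + m^{2}$
$\frac{26842 + a{\left(-77,-40 \right)}}{\left(14 + 96\right) \left(-52\right) + 28419} = \frac{26842 + \left(5 + \left(-77\right)^{2}\right)}{\left(14 + 96\right) \left(-52\right) + 28419} = \frac{26842 + \left(5 + 5929\right)}{110 \left(-52\right) + 28419} = \frac{26842 + 5934}{-5720 + 28419} = \frac{32776}{22699}$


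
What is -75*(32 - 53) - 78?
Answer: 1497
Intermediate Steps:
-75*(32 - 53) - 78 = -75*(-21) - 78 = 1575 - 78 = 1497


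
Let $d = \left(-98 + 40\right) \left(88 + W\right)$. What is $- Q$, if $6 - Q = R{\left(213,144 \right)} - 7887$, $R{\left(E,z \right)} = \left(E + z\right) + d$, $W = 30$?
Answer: $-14380$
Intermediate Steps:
$d = -6844$ ($d = \left(-98 + 40\right) \left(88 + 30\right) = \left(-58\right) 118 = -6844$)
$R{\left(E,z \right)} = -6844 + E + z$ ($R{\left(E,z \right)} = \left(E + z\right) - 6844 = -6844 + E + z$)
$Q = 14380$ ($Q = 6 - \left(\left(-6844 + 213 + 144\right) - 7887\right) = 6 - \left(-6487 - 7887\right) = 6 - -14374 = 6 + 14374 = 14380$)
$- Q = \left(-1\right) 14380 = -14380$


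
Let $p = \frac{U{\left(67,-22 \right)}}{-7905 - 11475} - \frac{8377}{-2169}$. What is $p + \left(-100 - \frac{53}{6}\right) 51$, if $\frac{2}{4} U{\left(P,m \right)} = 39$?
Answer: $- \frac{19429525961}{3502935} \approx -5546.6$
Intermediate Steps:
$U{\left(P,m \right)} = 78$ ($U{\left(P,m \right)} = 2 \cdot 39 = 78$)
$p = \frac{27029513}{7005870}$ ($p = \frac{78}{-7905 - 11475} - \frac{8377}{-2169} = \frac{78}{-7905 - 11475} - - \frac{8377}{2169} = \frac{78}{-19380} + \frac{8377}{2169} = 78 \left(- \frac{1}{19380}\right) + \frac{8377}{2169} = - \frac{13}{3230} + \frac{8377}{2169} = \frac{27029513}{7005870} \approx 3.8581$)
$p + \left(-100 - \frac{53}{6}\right) 51 = \frac{27029513}{7005870} + \left(-100 - \frac{53}{6}\right) 51 = \frac{27029513}{7005870} - \frac{11101}{2} = - \frac{19429525961}{3502935}$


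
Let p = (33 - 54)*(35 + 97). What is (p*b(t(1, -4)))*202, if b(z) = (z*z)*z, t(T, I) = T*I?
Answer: 35836416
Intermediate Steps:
t(T, I) = I*T
b(z) = z**3 (b(z) = z**2*z = z**3)
p = -2772 (p = -21*132 = -2772)
(p*b(t(1, -4)))*202 = -2772*(-4*1)**3*202 = -2772*(-4)**3*202 = -2772*(-64)*202 = 177408*202 = 35836416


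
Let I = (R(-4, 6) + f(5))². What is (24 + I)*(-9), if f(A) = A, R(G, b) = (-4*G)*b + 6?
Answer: -103257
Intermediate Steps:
R(G, b) = 6 - 4*G*b (R(G, b) = -4*G*b + 6 = 6 - 4*G*b)
I = 11449 (I = ((6 - 4*(-4)*6) + 5)² = ((6 + 96) + 5)² = (102 + 5)² = 107² = 11449)
(24 + I)*(-9) = (24 + 11449)*(-9) = 11473*(-9) = -103257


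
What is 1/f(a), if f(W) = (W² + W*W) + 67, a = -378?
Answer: 1/285835 ≈ 3.4985e-6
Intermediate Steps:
f(W) = 67 + 2*W² (f(W) = (W² + W²) + 67 = 2*W² + 67 = 67 + 2*W²)
1/f(a) = 1/(67 + 2*(-378)²) = 1/(67 + 2*142884) = 1/(67 + 285768) = 1/285835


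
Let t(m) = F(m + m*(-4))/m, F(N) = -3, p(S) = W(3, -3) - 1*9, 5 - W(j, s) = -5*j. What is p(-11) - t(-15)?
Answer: 54/5 ≈ 10.800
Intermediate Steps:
W(j, s) = 5 + 5*j (W(j, s) = 5 - (-5)*j = 5 + 5*j)
p(S) = 11 (p(S) = (5 + 5*3) - 1*9 = (5 + 15) - 9 = 20 - 9 = 11)
t(m) = -3/m
p(-11) - t(-15) = 11 - (-3)/(-15) = 11 - (-3)*(-1)/15 = 11 - 1*⅕ = 11 - ⅕ = 54/5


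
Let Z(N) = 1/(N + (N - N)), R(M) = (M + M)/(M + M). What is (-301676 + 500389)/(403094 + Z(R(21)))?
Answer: 198713/403095 ≈ 0.49297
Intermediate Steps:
R(M) = 1 (R(M) = (2*M)/((2*M)) = (2*M)*(1/(2*M)) = 1)
Z(N) = 1/N (Z(N) = 1/(N + 0) = 1/N)
(-301676 + 500389)/(403094 + Z(R(21))) = (-301676 + 500389)/(403094 + 1/1) = 198713/(403094 + 1) = 198713/403095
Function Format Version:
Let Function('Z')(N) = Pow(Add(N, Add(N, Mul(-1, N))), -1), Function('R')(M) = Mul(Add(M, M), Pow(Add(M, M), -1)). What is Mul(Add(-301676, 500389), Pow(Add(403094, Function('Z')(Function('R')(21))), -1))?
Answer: Rational(198713, 403095) ≈ 0.49297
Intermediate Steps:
Function('R')(M) = 1 (Function('R')(M) = Mul(Mul(2, M), Pow(Mul(2, M), -1)) = Mul(Mul(2, M), Mul(Rational(1, 2), Pow(M, -1))) = 1)
Function('Z')(N) = Pow(N, -1) (Function('Z')(N) = Pow(Add(N, 0), -1) = Pow(N, -1))
Mul(Add(-301676, 500389), Pow(Add(403094, Function('Z')(Function('R')(21))), -1)) = Mul(Add(-301676, 500389), Pow(Add(403094, Pow(1, -1)), -1)) = Mul(198713, Pow(Add(403094, 1), -1)) = Mul(198713, Pow(403095, -1)) = Mul(198713, Rational(1, 403095)) = Rational(198713, 403095)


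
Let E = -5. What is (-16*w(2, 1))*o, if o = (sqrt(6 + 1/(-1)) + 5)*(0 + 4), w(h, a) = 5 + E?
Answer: 0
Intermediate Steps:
w(h, a) = 0 (w(h, a) = 5 - 5 = 0)
o = 20 + 4*sqrt(5) (o = (sqrt(6 - 1) + 5)*4 = (sqrt(5) + 5)*4 = (5 + sqrt(5))*4 = 20 + 4*sqrt(5) ≈ 28.944)
(-16*w(2, 1))*o = (-16*0)*(20 + 4*sqrt(5)) = 0*(20 + 4*sqrt(5)) = 0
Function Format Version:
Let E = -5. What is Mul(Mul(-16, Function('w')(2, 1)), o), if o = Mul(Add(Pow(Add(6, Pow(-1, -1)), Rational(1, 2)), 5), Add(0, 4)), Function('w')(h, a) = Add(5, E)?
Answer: 0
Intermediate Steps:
Function('w')(h, a) = 0 (Function('w')(h, a) = Add(5, -5) = 0)
o = Add(20, Mul(4, Pow(5, Rational(1, 2)))) (o = Mul(Add(Pow(Add(6, -1), Rational(1, 2)), 5), 4) = Mul(Add(Pow(5, Rational(1, 2)), 5), 4) = Mul(Add(5, Pow(5, Rational(1, 2))), 4) = Add(20, Mul(4, Pow(5, Rational(1, 2)))) ≈ 28.944)
Mul(Mul(-16, Function('w')(2, 1)), o) = Mul(Mul(-16, 0), Add(20, Mul(4, Pow(5, Rational(1, 2))))) = Mul(0, Add(20, Mul(4, Pow(5, Rational(1, 2))))) = 0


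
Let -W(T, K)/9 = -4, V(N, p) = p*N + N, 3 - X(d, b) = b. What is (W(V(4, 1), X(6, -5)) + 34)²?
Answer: 4900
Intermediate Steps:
X(d, b) = 3 - b
V(N, p) = N + N*p (V(N, p) = N*p + N = N + N*p)
W(T, K) = 36 (W(T, K) = -9*(-4) = 36)
(W(V(4, 1), X(6, -5)) + 34)² = (36 + 34)² = 70² = 4900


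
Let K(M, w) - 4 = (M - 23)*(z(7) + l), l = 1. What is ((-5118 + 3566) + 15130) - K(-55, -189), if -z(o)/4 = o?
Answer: 11468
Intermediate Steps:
z(o) = -4*o
K(M, w) = 625 - 27*M (K(M, w) = 4 + (M - 23)*(-4*7 + 1) = 4 + (-23 + M)*(-28 + 1) = 4 + (-23 + M)*(-27) = 4 + (621 - 27*M) = 625 - 27*M)
((-5118 + 3566) + 15130) - K(-55, -189) = ((-5118 + 3566) + 15130) - (625 - 27*(-55)) = (-1552 + 15130) - (625 + 1485) = 13578 - 1*2110 = 13578 - 2110 = 11468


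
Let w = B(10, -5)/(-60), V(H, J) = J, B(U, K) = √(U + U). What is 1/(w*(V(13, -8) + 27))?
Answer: -6*√5/19 ≈ -0.70613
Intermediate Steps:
B(U, K) = √2*√U (B(U, K) = √(2*U) = √2*√U)
w = -√5/30 (w = (√2*√10)/(-60) = (2*√5)*(-1/60) = -√5/30 ≈ -0.074536)
1/(w*(V(13, -8) + 27)) = 1/((-√5/30)*(-8 + 27)) = 1/(-√5/30*19) = 1/(-19*√5/30) = -6*√5/19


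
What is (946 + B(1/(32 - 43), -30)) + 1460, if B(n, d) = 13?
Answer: 2419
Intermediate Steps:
(946 + B(1/(32 - 43), -30)) + 1460 = (946 + 13) + 1460 = 959 + 1460 = 2419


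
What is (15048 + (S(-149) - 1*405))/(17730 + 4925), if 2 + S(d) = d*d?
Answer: 36842/22655 ≈ 1.6262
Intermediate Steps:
S(d) = -2 + d**2 (S(d) = -2 + d*d = -2 + d**2)
(15048 + (S(-149) - 1*405))/(17730 + 4925) = (15048 + ((-2 + (-149)**2) - 1*405))/(17730 + 4925) = (15048 + ((-2 + 22201) - 405))/22655 = (15048 + (22199 - 405))*(1/22655) = (15048 + 21794)*(1/22655) = 36842*(1/22655) = 36842/22655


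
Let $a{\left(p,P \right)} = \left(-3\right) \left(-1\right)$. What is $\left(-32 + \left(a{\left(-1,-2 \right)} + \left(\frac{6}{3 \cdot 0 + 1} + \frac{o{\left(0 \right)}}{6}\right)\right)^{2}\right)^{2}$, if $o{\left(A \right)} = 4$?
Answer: $\frac{305809}{81} \approx 3775.4$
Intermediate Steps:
$a{\left(p,P \right)} = 3$
$\left(-32 + \left(a{\left(-1,-2 \right)} + \left(\frac{6}{3 \cdot 0 + 1} + \frac{o{\left(0 \right)}}{6}\right)\right)^{2}\right)^{2} = \left(-32 + \left(3 + \left(\frac{6}{3 \cdot 0 + 1} + \frac{4}{6}\right)\right)^{2}\right)^{2} = \left(-32 + \left(3 + \left(\frac{6}{0 + 1} + 4 \cdot \frac{1}{6}\right)\right)^{2}\right)^{2} = \left(-32 + \left(3 + \left(\frac{6}{1} + \frac{2}{3}\right)\right)^{2}\right)^{2} = \left(-32 + \left(3 + \left(6 \cdot 1 + \frac{2}{3}\right)\right)^{2}\right)^{2} = \left(-32 + \left(3 + \left(6 + \frac{2}{3}\right)\right)^{2}\right)^{2} = \left(-32 + \left(3 + \frac{20}{3}\right)^{2}\right)^{2} = \left(-32 + \left(\frac{29}{3}\right)^{2}\right)^{2} = \left(-32 + \frac{841}{9}\right)^{2} = \left(\frac{553}{9}\right)^{2} = \frac{305809}{81}$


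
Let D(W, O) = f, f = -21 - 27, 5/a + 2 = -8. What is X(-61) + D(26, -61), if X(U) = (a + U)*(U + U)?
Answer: 7455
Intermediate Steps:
a = -1/2 (a = 5/(-2 - 8) = 5/(-10) = 5*(-1/10) = -1/2 ≈ -0.50000)
X(U) = 2*U*(-1/2 + U) (X(U) = (-1/2 + U)*(U + U) = (-1/2 + U)*(2*U) = 2*U*(-1/2 + U))
f = -48
D(W, O) = -48
X(-61) + D(26, -61) = -61*(-1 + 2*(-61)) - 48 = -61*(-1 - 122) - 48 = -61*(-123) - 48 = 7503 - 48 = 7455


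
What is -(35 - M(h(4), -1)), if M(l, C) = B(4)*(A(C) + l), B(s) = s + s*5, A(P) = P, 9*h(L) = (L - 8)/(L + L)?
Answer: -181/3 ≈ -60.333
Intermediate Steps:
h(L) = (-8 + L)/(18*L) (h(L) = ((L - 8)/(L + L))/9 = ((-8 + L)/((2*L)))/9 = ((-8 + L)*(1/(2*L)))/9 = ((-8 + L)/(2*L))/9 = (-8 + L)/(18*L))
B(s) = 6*s (B(s) = s + 5*s = 6*s)
M(l, C) = 24*C + 24*l (M(l, C) = (6*4)*(C + l) = 24*(C + l) = 24*C + 24*l)
-(35 - M(h(4), -1)) = -(35 - (24*(-1) + 24*((1/18)*(-8 + 4)/4))) = -(35 - (-24 + 24*((1/18)*(¼)*(-4)))) = -(35 - (-24 + 24*(-1/18))) = -(35 - (-24 - 4/3)) = -(35 - 1*(-76/3)) = -(35 + 76/3) = -1*181/3 = -181/3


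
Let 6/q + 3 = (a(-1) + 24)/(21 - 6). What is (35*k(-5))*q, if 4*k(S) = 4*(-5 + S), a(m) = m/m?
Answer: 1575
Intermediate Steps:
a(m) = 1
k(S) = -5 + S (k(S) = (4*(-5 + S))/4 = (-20 + 4*S)/4 = -5 + S)
q = -9/2 (q = 6/(-3 + (1 + 24)/(21 - 6)) = 6/(-3 + 25/15) = 6/(-3 + 25*(1/15)) = 6/(-3 + 5/3) = 6/(-4/3) = 6*(-3/4) = -9/2 ≈ -4.5000)
(35*k(-5))*q = (35*(-5 - 5))*(-9/2) = (35*(-10))*(-9/2) = -350*(-9/2) = 1575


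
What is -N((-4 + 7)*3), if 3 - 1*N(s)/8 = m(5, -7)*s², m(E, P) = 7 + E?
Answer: 7752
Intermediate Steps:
N(s) = 24 - 96*s² (N(s) = 24 - 8*(7 + 5)*s² = 24 - 96*s²)
-N((-4 + 7)*3) = -(24 - 96*9*(-4 + 7)²) = -(24 - 96*(3*3)²) = -(24 - 96*9²) = -(24 - 96*81) = -(24 - 7776) = -1*(-7752) = 7752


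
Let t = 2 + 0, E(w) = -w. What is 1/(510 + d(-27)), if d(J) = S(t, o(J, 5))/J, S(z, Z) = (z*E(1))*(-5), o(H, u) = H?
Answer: 27/13760 ≈ 0.0019622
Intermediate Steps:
t = 2
S(z, Z) = 5*z (S(z, Z) = (z*(-1*1))*(-5) = (z*(-1))*(-5) = -z*(-5) = 5*z)
d(J) = 10/J (d(J) = (5*2)/J = 10/J)
1/(510 + d(-27)) = 1/(510 + 10/(-27)) = 1/(510 + 10*(-1/27)) = 1/(510 - 10/27) = 1/(13760/27) = 27/13760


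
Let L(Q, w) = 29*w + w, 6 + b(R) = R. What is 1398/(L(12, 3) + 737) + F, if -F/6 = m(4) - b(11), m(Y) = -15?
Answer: 100638/827 ≈ 121.69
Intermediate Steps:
b(R) = -6 + R
L(Q, w) = 30*w
F = 120 (F = -6*(-15 - (-6 + 11)) = -6*(-15 - 1*5) = -6*(-15 - 5) = -6*(-20) = 120)
1398/(L(12, 3) + 737) + F = 1398/(30*3 + 737) + 120 = 1398/(90 + 737) + 120 = 1398/827 + 120 = 100638/827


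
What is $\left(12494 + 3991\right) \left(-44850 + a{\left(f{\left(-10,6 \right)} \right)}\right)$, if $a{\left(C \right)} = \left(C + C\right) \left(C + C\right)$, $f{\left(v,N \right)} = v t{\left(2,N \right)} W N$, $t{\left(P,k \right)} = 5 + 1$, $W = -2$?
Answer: $33443943750$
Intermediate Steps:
$t{\left(P,k \right)} = 6$
$f{\left(v,N \right)} = - 12 N v$ ($f{\left(v,N \right)} = v 6 \left(-2\right) N = 6 v \left(-2\right) N = - 12 v N = - 12 N v$)
$a{\left(C \right)} = 4 C^{2}$ ($a{\left(C \right)} = 2 C 2 C = 4 C^{2}$)
$\left(12494 + 3991\right) \left(-44850 + a{\left(f{\left(-10,6 \right)} \right)}\right) = \left(12494 + 3991\right) \left(-44850 + 4 \left(\left(-12\right) 6 \left(-10\right)\right)^{2}\right) = 16485 \left(-44850 + 4 \cdot 720^{2}\right) = 16485 \left(-44850 + 4 \cdot 518400\right) = 16485 \left(-44850 + 2073600\right) = 16485 \cdot 2028750 = 33443943750$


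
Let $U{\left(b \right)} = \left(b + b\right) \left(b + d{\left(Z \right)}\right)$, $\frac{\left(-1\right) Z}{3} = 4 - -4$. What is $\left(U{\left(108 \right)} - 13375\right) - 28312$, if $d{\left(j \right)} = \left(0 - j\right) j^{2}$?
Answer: $2967625$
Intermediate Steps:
$Z = -24$ ($Z = - 3 \left(4 - -4\right) = - 3 \left(4 + 4\right) = \left(-3\right) 8 = -24$)
$d{\left(j \right)} = - j^{3}$ ($d{\left(j \right)} = - j j^{2} = - j^{3}$)
$U{\left(b \right)} = 2 b \left(13824 + b\right)$ ($U{\left(b \right)} = \left(b + b\right) \left(b - \left(-24\right)^{3}\right) = 2 b \left(b - -13824\right) = 2 b \left(b + 13824\right) = 2 b \left(13824 + b\right)$)
$\left(U{\left(108 \right)} - 13375\right) - 28312 = \left(2 \cdot 108 \left(13824 + 108\right) - 13375\right) - 28312 = \left(2 \cdot 108 \cdot 13932 - 13375\right) - 28312 = \left(3009312 - 13375\right) - 28312 = 2995937 - 28312 = 2967625$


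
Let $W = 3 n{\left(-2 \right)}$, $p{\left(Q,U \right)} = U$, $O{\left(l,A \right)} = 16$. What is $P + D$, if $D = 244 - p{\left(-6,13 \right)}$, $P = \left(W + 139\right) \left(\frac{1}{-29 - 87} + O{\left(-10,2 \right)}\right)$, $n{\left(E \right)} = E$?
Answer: $\frac{273511}{116} \approx 2357.9$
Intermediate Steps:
$W = -6$ ($W = 3 \left(-2\right) = -6$)
$P = \frac{246715}{116}$ ($P = \left(-6 + 139\right) \left(\frac{1}{-29 - 87} + 16\right) = 133 \left(\frac{1}{-116} + 16\right) = 133 \left(- \frac{1}{116} + 16\right) = 133 \cdot \frac{1855}{116} = \frac{246715}{116} \approx 2126.9$)
$D = 231$ ($D = 244 - 13 = 231$)
$P + D = \frac{246715}{116} + 231 = \frac{273511}{116}$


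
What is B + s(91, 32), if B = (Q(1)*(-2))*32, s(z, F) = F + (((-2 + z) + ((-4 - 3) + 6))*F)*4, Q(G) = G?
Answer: 11232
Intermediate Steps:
s(z, F) = F + 4*F*(-3 + z) (s(z, F) = F + (((-2 + z) + (-7 + 6))*F)*4 = F + (((-2 + z) - 1)*F)*4 = F + ((-3 + z)*F)*4 = F + (F*(-3 + z))*4 = F + 4*F*(-3 + z))
B = -64 (B = (1*(-2))*32 = -2*32 = -64)
B + s(91, 32) = -64 + 32*(-11 + 4*91) = -64 + 32*(-11 + 364) = -64 + 32*353 = -64 + 11296 = 11232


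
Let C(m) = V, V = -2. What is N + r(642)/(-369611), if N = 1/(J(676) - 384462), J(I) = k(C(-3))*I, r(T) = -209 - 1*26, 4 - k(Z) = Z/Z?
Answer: 89502379/141351813174 ≈ 0.00063319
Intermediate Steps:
C(m) = -2
k(Z) = 3 (k(Z) = 4 - Z/Z = 4 - 1*1 = 4 - 1 = 3)
r(T) = -235 (r(T) = -209 - 26 = -235)
J(I) = 3*I
N = -1/382434 (N = 1/(3*676 - 384462) = 1/(2028 - 384462) = 1/(-382434) = -1/382434 ≈ -2.6148e-6)
N + r(642)/(-369611) = -1/382434 - 235/(-369611) = -1/382434 - 235*(-1/369611) = -1/382434 + 235/369611 = 89502379/141351813174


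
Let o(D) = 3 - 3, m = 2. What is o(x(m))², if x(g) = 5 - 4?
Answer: 0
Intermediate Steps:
x(g) = 1
o(D) = 0
o(x(m))² = 0² = 0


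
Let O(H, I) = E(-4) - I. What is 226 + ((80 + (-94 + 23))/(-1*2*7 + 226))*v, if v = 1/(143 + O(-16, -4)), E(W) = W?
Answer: 6851425/30316 ≈ 226.00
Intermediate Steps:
O(H, I) = -4 - I
v = 1/143 (v = 1/(143 + (-4 - 1*(-4))) = 1/(143 + (-4 + 4)) = 1/(143 + 0) = 1/143 ≈ 0.0069930)
226 + ((80 + (-94 + 23))/(-1*2*7 + 226))*v = 226 + ((80 + (-94 + 23))/(-1*2*7 + 226))*(1/143) = 226 + ((80 - 71)/(-2*7 + 226))*(1/143) = 226 + (9/(-14 + 226))*(1/143) = 226 + (9/212)*(1/143) = 226 + 9/30316 = 6851425/30316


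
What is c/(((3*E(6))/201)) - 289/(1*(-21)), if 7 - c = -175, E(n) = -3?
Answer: -85069/21 ≈ -4050.9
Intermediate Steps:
c = 182 (c = 7 - 1*(-175) = 7 + 175 = 182)
c/(((3*E(6))/201)) - 289/(1*(-21)) = 182/(((3*(-3))/201)) - 289/(1*(-21)) = 182/((-9*1/201)) - 289/(-21) = 182/(-3/67) - 289*(-1/21) = 182*(-67/3) + 289/21 = -12194/3 + 289/21 = -85069/21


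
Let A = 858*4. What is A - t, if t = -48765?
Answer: 52197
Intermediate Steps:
A = 3432
A - t = 3432 - 1*(-48765) = 3432 + 48765 = 52197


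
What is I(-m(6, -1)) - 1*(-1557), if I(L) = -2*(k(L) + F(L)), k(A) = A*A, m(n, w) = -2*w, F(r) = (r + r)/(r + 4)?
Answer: 1553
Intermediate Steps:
F(r) = 2*r/(4 + r) (F(r) = (2*r)/(4 + r) = 2*r/(4 + r))
k(A) = A²
I(L) = -2*L² - 4*L/(4 + L) (I(L) = -2*(L² + 2*L/(4 + L)) = -2*L² - 4*L/(4 + L))
I(-m(6, -1)) - 1*(-1557) = 2*(-(-2)*(-1))*(-2 + (-(-2)*(-1))*(-4 - (-1)*(-2*(-1))))/(4 - (-2)*(-1)) - 1*(-1557) = 2*(-1*2)*(-2 + (-1*2)*(-4 - (-1)*2))/(4 - 1*2) + 1557 = 2*(-2)*(-2 - 2*(-4 - 1*(-2)))/(4 - 2) + 1557 = 2*(-2)*(-2 - 2*(-4 + 2))/2 + 1557 = 2*(-2)*(½)*(-2 - 2*(-2)) + 1557 = 2*(-2)*(½)*(-2 + 4) + 1557 = 2*(-2)*(½)*2 + 1557 = -4 + 1557 = 1553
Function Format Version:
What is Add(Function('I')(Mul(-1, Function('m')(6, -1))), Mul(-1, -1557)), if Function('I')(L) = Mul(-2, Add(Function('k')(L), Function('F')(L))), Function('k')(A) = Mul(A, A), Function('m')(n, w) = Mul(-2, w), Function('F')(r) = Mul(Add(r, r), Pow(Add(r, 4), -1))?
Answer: 1553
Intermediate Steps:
Function('F')(r) = Mul(2, r, Pow(Add(4, r), -1)) (Function('F')(r) = Mul(Mul(2, r), Pow(Add(4, r), -1)) = Mul(2, r, Pow(Add(4, r), -1)))
Function('k')(A) = Pow(A, 2)
Function('I')(L) = Add(Mul(-2, Pow(L, 2)), Mul(-4, L, Pow(Add(4, L), -1))) (Function('I')(L) = Mul(-2, Add(Pow(L, 2), Mul(2, L, Pow(Add(4, L), -1)))) = Add(Mul(-2, Pow(L, 2)), Mul(-4, L, Pow(Add(4, L), -1))))
Add(Function('I')(Mul(-1, Function('m')(6, -1))), Mul(-1, -1557)) = Add(Mul(2, Mul(-1, Mul(-2, -1)), Pow(Add(4, Mul(-1, Mul(-2, -1))), -1), Add(-2, Mul(Mul(-1, Mul(-2, -1)), Add(-4, Mul(-1, Mul(-1, Mul(-2, -1))))))), Mul(-1, -1557)) = Add(Mul(2, Mul(-1, 2), Pow(Add(4, Mul(-1, 2)), -1), Add(-2, Mul(Mul(-1, 2), Add(-4, Mul(-1, Mul(-1, 2)))))), 1557) = Add(Mul(2, -2, Pow(Add(4, -2), -1), Add(-2, Mul(-2, Add(-4, Mul(-1, -2))))), 1557) = Add(Mul(2, -2, Pow(2, -1), Add(-2, Mul(-2, Add(-4, 2)))), 1557) = Add(Mul(2, -2, Rational(1, 2), Add(-2, Mul(-2, -2))), 1557) = Add(Mul(2, -2, Rational(1, 2), Add(-2, 4)), 1557) = Add(Mul(2, -2, Rational(1, 2), 2), 1557) = Add(-4, 1557) = 1553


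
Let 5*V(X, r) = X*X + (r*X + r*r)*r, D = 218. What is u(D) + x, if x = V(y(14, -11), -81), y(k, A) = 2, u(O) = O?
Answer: -103445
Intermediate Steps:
V(X, r) = X²/5 + r*(r² + X*r)/5 (V(X, r) = (X*X + (r*X + r*r)*r)/5 = (X² + (X*r + r²)*r)/5 = (X² + (r² + X*r)*r)/5 = (X² + r*(r² + X*r))/5 = X²/5 + r*(r² + X*r)/5)
x = -103663 (x = (⅕)*2² + (⅕)*(-81)³ + (⅕)*2*(-81)² = (⅕)*4 + (⅕)*(-531441) + (⅕)*2*6561 = ⅘ - 531441/5 + 13122/5 = -103663)
u(D) + x = 218 - 103663 = -103445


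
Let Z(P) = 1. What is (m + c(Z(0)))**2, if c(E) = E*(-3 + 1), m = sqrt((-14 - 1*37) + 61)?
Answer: (2 - sqrt(10))**2 ≈ 1.3509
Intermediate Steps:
m = sqrt(10) (m = sqrt((-14 - 37) + 61) = sqrt(-51 + 61) = sqrt(10) ≈ 3.1623)
c(E) = -2*E (c(E) = E*(-2) = -2*E)
(m + c(Z(0)))**2 = (sqrt(10) - 2*1)**2 = (sqrt(10) - 2)**2 = (-2 + sqrt(10))**2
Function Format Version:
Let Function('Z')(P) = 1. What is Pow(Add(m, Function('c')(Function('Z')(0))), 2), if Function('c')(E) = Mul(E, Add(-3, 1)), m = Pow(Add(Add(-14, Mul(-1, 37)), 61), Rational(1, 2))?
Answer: Pow(Add(2, Mul(-1, Pow(10, Rational(1, 2)))), 2) ≈ 1.3509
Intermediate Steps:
m = Pow(10, Rational(1, 2)) (m = Pow(Add(Add(-14, -37), 61), Rational(1, 2)) = Pow(Add(-51, 61), Rational(1, 2)) = Pow(10, Rational(1, 2)) ≈ 3.1623)
Function('c')(E) = Mul(-2, E) (Function('c')(E) = Mul(E, -2) = Mul(-2, E))
Pow(Add(m, Function('c')(Function('Z')(0))), 2) = Pow(Add(Pow(10, Rational(1, 2)), Mul(-2, 1)), 2) = Pow(Add(Pow(10, Rational(1, 2)), -2), 2) = Pow(Add(-2, Pow(10, Rational(1, 2))), 2)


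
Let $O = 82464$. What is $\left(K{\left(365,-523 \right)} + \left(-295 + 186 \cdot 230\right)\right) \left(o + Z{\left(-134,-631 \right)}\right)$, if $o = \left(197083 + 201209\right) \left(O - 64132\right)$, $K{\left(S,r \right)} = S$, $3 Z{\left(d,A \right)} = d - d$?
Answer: $312868801250400$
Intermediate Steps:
$Z{\left(d,A \right)} = 0$ ($Z{\left(d,A \right)} = \frac{d - d}{3} = \frac{1}{3} \cdot 0 = 0$)
$o = 7301488944$ ($o = \left(197083 + 201209\right) \left(82464 - 64132\right) = 398292 \cdot 18332 = 7301488944$)
$\left(K{\left(365,-523 \right)} + \left(-295 + 186 \cdot 230\right)\right) \left(o + Z{\left(-134,-631 \right)}\right) = \left(365 + \left(-295 + 186 \cdot 230\right)\right) \left(7301488944 + 0\right) = \left(365 + \left(-295 + 42780\right)\right) 7301488944 = \left(365 + 42485\right) 7301488944 = 42850 \cdot 7301488944 = 312868801250400$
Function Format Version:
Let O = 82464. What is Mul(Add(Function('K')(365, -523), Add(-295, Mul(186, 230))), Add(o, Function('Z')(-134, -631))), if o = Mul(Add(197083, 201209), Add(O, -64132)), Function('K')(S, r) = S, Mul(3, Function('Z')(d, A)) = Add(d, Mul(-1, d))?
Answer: 312868801250400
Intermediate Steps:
Function('Z')(d, A) = 0 (Function('Z')(d, A) = Mul(Rational(1, 3), Add(d, Mul(-1, d))) = Mul(Rational(1, 3), 0) = 0)
o = 7301488944 (o = Mul(Add(197083, 201209), Add(82464, -64132)) = Mul(398292, 18332) = 7301488944)
Mul(Add(Function('K')(365, -523), Add(-295, Mul(186, 230))), Add(o, Function('Z')(-134, -631))) = Mul(Add(365, Add(-295, Mul(186, 230))), Add(7301488944, 0)) = Mul(Add(365, Add(-295, 42780)), 7301488944) = Mul(Add(365, 42485), 7301488944) = Mul(42850, 7301488944) = 312868801250400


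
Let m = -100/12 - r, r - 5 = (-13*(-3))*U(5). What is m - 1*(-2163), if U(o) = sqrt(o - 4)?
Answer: 6332/3 ≈ 2110.7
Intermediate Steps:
U(o) = sqrt(-4 + o)
r = 44 (r = 5 + (-13*(-3))*sqrt(-4 + 5) = 5 + 39*sqrt(1) = 5 + 39*1 = 5 + 39 = 44)
m = -157/3 (m = -100/12 - 1*44 = (1/12)*(-100) - 44 = -25/3 - 44 = -157/3 ≈ -52.333)
m - 1*(-2163) = -157/3 - 1*(-2163) = -157/3 + 2163 = 6332/3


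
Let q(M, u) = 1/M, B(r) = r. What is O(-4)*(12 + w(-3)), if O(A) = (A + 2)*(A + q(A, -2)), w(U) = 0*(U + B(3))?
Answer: 102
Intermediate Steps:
w(U) = 0 (w(U) = 0*(U + 3) = 0*(3 + U) = 0)
O(A) = (2 + A)*(A + 1/A) (O(A) = (A + 2)*(A + 1/A) = (2 + A)*(A + 1/A))
O(-4)*(12 + w(-3)) = (1 + (-4)**2 + 2*(-4) + 2/(-4))*(12 + 0) = (1 + 16 - 8 + 2*(-1/4))*12 = (1 + 16 - 8 - 1/2)*12 = (17/2)*12 = 102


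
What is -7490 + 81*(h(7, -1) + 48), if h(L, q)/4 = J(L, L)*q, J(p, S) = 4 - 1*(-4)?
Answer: -6194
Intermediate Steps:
J(p, S) = 8 (J(p, S) = 4 + 4 = 8)
h(L, q) = 32*q (h(L, q) = 4*(8*q) = 32*q)
-7490 + 81*(h(7, -1) + 48) = -7490 + 81*(32*(-1) + 48) = -7490 + 81*(-32 + 48) = -7490 + 81*16 = -7490 + 1296 = -6194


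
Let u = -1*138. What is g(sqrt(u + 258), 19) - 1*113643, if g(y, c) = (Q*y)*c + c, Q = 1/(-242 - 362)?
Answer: -113624 - 19*sqrt(30)/302 ≈ -1.1362e+5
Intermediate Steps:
Q = -1/604 (Q = 1/(-604) = -1/604 ≈ -0.0016556)
u = -138
g(y, c) = c - c*y/604 (g(y, c) = (-y/604)*c + c = -c*y/604 + c = c - c*y/604)
g(sqrt(u + 258), 19) - 1*113643 = (1/604)*19*(604 - sqrt(-138 + 258)) - 1*113643 = (1/604)*19*(604 - sqrt(120)) - 113643 = (1/604)*19*(604 - 2*sqrt(30)) - 113643 = (19 - 19*sqrt(30)/302) - 113643 = -113624 - 19*sqrt(30)/302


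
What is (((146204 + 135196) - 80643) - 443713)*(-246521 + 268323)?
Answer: -5296926712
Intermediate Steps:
(((146204 + 135196) - 80643) - 443713)*(-246521 + 268323) = ((281400 - 80643) - 443713)*21802 = (200757 - 443713)*21802 = -242956*21802 = -5296926712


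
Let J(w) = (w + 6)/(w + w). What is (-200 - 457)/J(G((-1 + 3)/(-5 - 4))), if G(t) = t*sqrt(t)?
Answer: -2628/6563 + 106434*I*sqrt(2)/6563 ≈ -0.40043 + 22.935*I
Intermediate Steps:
G(t) = t**(3/2)
J(w) = (6 + w)/(2*w) (J(w) = (6 + w)/((2*w)) = (6 + w)*(1/(2*w)) = (6 + w)/(2*w))
(-200 - 457)/J(G((-1 + 3)/(-5 - 4))) = (-200 - 457)/(((6 + ((-1 + 3)/(-5 - 4))**(3/2))/(2*(((-1 + 3)/(-5 - 4))**(3/2))))) = -657*2*(2*sqrt(2)*(-I/27))/(6 + (2/(-9))**(3/2)) = -657*2*(-2*I*sqrt(2)/27)/(6 + (2*(-1/9))**(3/2)) = -657*(-4*I*sqrt(2)/(27*(6 + (-2/9)**(3/2)))) = -657*(-4*I*sqrt(2)/(27*(6 - 2*I*sqrt(2)/27))) = -(-292)*I*sqrt(2)/(3*(6 - 2*I*sqrt(2)/27)) = 292*I*sqrt(2)/(3*(6 - 2*I*sqrt(2)/27))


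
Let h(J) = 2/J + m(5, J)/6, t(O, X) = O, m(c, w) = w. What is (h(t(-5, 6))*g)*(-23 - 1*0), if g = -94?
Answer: -39997/15 ≈ -2666.5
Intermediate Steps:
h(J) = 2/J + J/6
(h(t(-5, 6))*g)*(-23 - 1*0) = ((2/(-5) + (⅙)*(-5))*(-94))*(-23 - 1*0) = ((2*(-⅕) - ⅚)*(-94))*(-23 + 0) = ((-⅖ - ⅚)*(-94))*(-23) = -37/30*(-94)*(-23) = (1739/15)*(-23) = -39997/15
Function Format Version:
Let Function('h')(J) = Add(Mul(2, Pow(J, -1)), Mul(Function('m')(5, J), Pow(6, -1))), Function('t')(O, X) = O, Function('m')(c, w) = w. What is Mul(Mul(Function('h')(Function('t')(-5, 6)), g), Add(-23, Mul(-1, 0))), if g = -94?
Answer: Rational(-39997, 15) ≈ -2666.5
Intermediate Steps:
Function('h')(J) = Add(Mul(2, Pow(J, -1)), Mul(Rational(1, 6), J)) (Function('h')(J) = Add(Mul(2, Pow(J, -1)), Mul(J, Pow(6, -1))) = Add(Mul(2, Pow(J, -1)), Mul(J, Rational(1, 6))) = Add(Mul(2, Pow(J, -1)), Mul(Rational(1, 6), J)))
Mul(Mul(Function('h')(Function('t')(-5, 6)), g), Add(-23, Mul(-1, 0))) = Mul(Mul(Add(Mul(2, Pow(-5, -1)), Mul(Rational(1, 6), -5)), -94), Add(-23, Mul(-1, 0))) = Mul(Mul(Add(Mul(2, Rational(-1, 5)), Rational(-5, 6)), -94), Add(-23, 0)) = Mul(Mul(Add(Rational(-2, 5), Rational(-5, 6)), -94), -23) = Mul(Mul(Rational(-37, 30), -94), -23) = Mul(Rational(1739, 15), -23) = Rational(-39997, 15)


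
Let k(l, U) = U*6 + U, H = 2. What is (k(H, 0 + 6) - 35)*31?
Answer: 217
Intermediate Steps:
k(l, U) = 7*U (k(l, U) = 6*U + U = 7*U)
(k(H, 0 + 6) - 35)*31 = (7*(0 + 6) - 35)*31 = (7*6 - 35)*31 = (42 - 35)*31 = 7*31 = 217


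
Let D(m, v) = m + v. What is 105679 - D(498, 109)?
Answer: 105072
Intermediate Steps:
105679 - D(498, 109) = 105679 - (498 + 109) = 105679 - 1*607 = 105679 - 607 = 105072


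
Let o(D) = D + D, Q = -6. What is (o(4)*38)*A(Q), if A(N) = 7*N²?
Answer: 76608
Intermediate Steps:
o(D) = 2*D
(o(4)*38)*A(Q) = ((2*4)*38)*(7*(-6)²) = (8*38)*(7*36) = 304*252 = 76608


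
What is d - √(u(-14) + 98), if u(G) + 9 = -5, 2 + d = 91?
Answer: 89 - 2*√21 ≈ 79.835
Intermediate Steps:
d = 89 (d = -2 + 91 = 89)
u(G) = -14 (u(G) = -9 - 5 = -14)
d - √(u(-14) + 98) = 89 - √(-14 + 98) = 89 - √84 = 89 - 2*√21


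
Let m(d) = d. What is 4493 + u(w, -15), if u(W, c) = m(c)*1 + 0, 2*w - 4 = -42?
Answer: 4478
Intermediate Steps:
w = -19 (w = 2 + (1/2)*(-42) = 2 - 21 = -19)
u(W, c) = c (u(W, c) = c*1 + 0 = c + 0 = c)
4493 + u(w, -15) = 4493 - 15 = 4478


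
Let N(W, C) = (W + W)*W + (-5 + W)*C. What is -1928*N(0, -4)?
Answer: -38560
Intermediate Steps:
N(W, C) = 2*W² + C*(-5 + W) (N(W, C) = (2*W)*W + C*(-5 + W) = 2*W² + C*(-5 + W))
-1928*N(0, -4) = -1928*(-5*(-4) + 2*0² - 4*0) = -1928*(20 + 2*0 + 0) = -1928*(20 + 0 + 0) = -1928*20 = -38560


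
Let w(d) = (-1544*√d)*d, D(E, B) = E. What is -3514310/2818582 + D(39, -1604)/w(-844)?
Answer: -1757155/1409291 - 39*I*√211/549923392 ≈ -1.2468 - 1.0302e-6*I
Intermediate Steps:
w(d) = -1544*d^(3/2)
-3514310/2818582 + D(39, -1604)/w(-844) = -3514310/2818582 + 39/((-(-2606272)*I*√211)) = -3514310*1/2818582 + 39/((-(-2606272)*I*√211)) = -1757155/1409291 + 39/((2606272*I*√211)) = -1757155/1409291 + 39*(-I*√211/549923392) = -1757155/1409291 - 39*I*√211/549923392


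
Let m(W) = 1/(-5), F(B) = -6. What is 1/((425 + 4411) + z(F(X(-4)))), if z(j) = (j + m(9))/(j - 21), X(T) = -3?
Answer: 135/652891 ≈ 0.00020677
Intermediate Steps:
m(W) = -⅕
z(j) = (-⅕ + j)/(-21 + j) (z(j) = (j - ⅕)/(j - 21) = (-⅕ + j)/(-21 + j))
1/((425 + 4411) + z(F(X(-4)))) = 1/((425 + 4411) + (-⅕ - 6)/(-21 - 6)) = 1/(4836 - 31/5/(-27)) = 1/(4836 - 1/27*(-31/5)) = 1/(4836 + 31/135) = 1/(652891/135) = 135/652891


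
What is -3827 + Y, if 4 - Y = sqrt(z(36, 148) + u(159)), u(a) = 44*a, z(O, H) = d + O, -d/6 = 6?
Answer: -3823 - 2*sqrt(1749) ≈ -3906.6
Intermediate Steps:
d = -36 (d = -6*6 = -36)
z(O, H) = -36 + O
Y = 4 - 2*sqrt(1749) (Y = 4 - sqrt((-36 + 36) + 44*159) = 4 - sqrt(0 + 6996) = 4 - sqrt(6996) = 4 - 2*sqrt(1749) ≈ -79.642)
-3827 + Y = -3827 + (4 - 2*sqrt(1749)) = -3823 - 2*sqrt(1749)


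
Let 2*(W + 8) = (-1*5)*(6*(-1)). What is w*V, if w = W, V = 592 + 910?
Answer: 10514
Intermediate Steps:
W = 7 (W = -8 + ((-1*5)*(6*(-1)))/2 = -8 + (-5*(-6))/2 = -8 + (½)*30 = -8 + 15 = 7)
V = 1502
w = 7
w*V = 7*1502 = 10514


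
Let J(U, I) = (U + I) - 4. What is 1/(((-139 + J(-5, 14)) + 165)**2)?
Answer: 1/961 ≈ 0.0010406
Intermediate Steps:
J(U, I) = -4 + I + U (J(U, I) = (I + U) - 4 = -4 + I + U)
1/(((-139 + J(-5, 14)) + 165)**2) = 1/(((-139 + (-4 + 14 - 5)) + 165)**2) = 1/(((-139 + 5) + 165)**2) = 1/((-134 + 165)**2) = 1/(31**2) = 1/961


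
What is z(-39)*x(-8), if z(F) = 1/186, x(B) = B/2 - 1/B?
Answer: -1/48 ≈ -0.020833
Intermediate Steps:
x(B) = B/2 - 1/B (x(B) = B*(½) - 1/B = B/2 - 1/B)
z(F) = 1/186
z(-39)*x(-8) = ((½)*(-8) - 1/(-8))/186 = (-4 - 1*(-⅛))/186 = (-4 + ⅛)/186 = (1/186)*(-31/8) = -1/48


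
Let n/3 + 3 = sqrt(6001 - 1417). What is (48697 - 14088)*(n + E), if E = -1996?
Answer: -69391045 + 207654*sqrt(1146) ≈ -6.2361e+7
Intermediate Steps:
n = -9 + 6*sqrt(1146) (n = -9 + 3*sqrt(6001 - 1417) = -9 + 3*sqrt(4584) = -9 + 3*(2*sqrt(1146)) = -9 + 6*sqrt(1146) ≈ 194.12)
(48697 - 14088)*(n + E) = (48697 - 14088)*((-9 + 6*sqrt(1146)) - 1996) = 34609*(-2005 + 6*sqrt(1146)) = -69391045 + 207654*sqrt(1146)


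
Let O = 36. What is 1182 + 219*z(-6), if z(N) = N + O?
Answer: 7752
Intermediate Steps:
z(N) = 36 + N (z(N) = N + 36 = 36 + N)
1182 + 219*z(-6) = 1182 + 219*(36 - 6) = 1182 + 219*30 = 1182 + 6570 = 7752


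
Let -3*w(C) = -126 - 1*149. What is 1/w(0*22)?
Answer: 3/275 ≈ 0.010909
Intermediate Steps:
w(C) = 275/3 (w(C) = -(-126 - 1*149)/3 = -(-126 - 149)/3 = -1/3*(-275) = 275/3)
1/w(0*22) = 1/(275/3) = 3/275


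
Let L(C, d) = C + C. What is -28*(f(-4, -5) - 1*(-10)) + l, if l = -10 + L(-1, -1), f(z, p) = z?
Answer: -180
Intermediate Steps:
L(C, d) = 2*C
l = -12 (l = -10 + 2*(-1) = -10 - 2 = -12)
-28*(f(-4, -5) - 1*(-10)) + l = -28*(-4 - 1*(-10)) - 12 = -28*(-4 + 10) - 12 = -28*6 - 12 = -168 - 12 = -180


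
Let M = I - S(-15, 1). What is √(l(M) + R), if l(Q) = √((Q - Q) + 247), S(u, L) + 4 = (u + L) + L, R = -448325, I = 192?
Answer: √(-448325 + √247) ≈ 669.56*I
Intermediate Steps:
S(u, L) = -4 + u + 2*L (S(u, L) = -4 + ((u + L) + L) = -4 + ((L + u) + L) = -4 + (u + 2*L) = -4 + u + 2*L)
M = 209 (M = 192 - (-4 - 15 + 2*1) = 192 - (-4 - 15 + 2) = 192 - 1*(-17) = 192 + 17 = 209)
l(Q) = √247 (l(Q) = √(0 + 247) = √247)
√(l(M) + R) = √(√247 - 448325) = √(-448325 + √247)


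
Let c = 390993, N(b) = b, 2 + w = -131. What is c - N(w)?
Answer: 391126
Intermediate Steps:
w = -133 (w = -2 - 131 = -133)
c - N(w) = 390993 - 1*(-133) = 390993 + 133 = 391126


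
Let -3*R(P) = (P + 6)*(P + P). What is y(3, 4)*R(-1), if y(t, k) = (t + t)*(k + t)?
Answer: 140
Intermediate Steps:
y(t, k) = 2*t*(k + t) (y(t, k) = (2*t)*(k + t) = 2*t*(k + t))
R(P) = -2*P*(6 + P)/3 (R(P) = -(P + 6)*(P + P)/3 = -(6 + P)*2*P/3 = -2*P*(6 + P)/3)
y(3, 4)*R(-1) = (2*3*(4 + 3))*(-⅔*(-1)*(6 - 1)) = (2*3*7)*(-⅔*(-1)*5) = 42*(10/3) = 140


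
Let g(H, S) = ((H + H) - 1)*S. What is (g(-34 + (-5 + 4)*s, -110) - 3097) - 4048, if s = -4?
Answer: -435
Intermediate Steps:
g(H, S) = S*(-1 + 2*H) (g(H, S) = (2*H - 1)*S = (-1 + 2*H)*S = S*(-1 + 2*H))
(g(-34 + (-5 + 4)*s, -110) - 3097) - 4048 = (-110*(-1 + 2*(-34 + (-5 + 4)*(-4))) - 3097) - 4048 = (-110*(-1 + 2*(-34 - 1*(-4))) - 3097) - 4048 = (-110*(-1 + 2*(-34 + 4)) - 3097) - 4048 = (-110*(-1 + 2*(-30)) - 3097) - 4048 = (-110*(-1 - 60) - 3097) - 4048 = (-110*(-61) - 3097) - 4048 = (6710 - 3097) - 4048 = 3613 - 4048 = -435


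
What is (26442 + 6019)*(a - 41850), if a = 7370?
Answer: -1119255280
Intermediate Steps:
(26442 + 6019)*(a - 41850) = (26442 + 6019)*(7370 - 41850) = 32461*(-34480) = -1119255280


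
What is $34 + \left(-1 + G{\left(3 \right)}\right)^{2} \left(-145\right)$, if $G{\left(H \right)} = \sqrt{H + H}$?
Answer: $-981 + 290 \sqrt{6} \approx -270.65$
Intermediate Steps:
$G{\left(H \right)} = \sqrt{2} \sqrt{H}$ ($G{\left(H \right)} = \sqrt{2 H} = \sqrt{2} \sqrt{H}$)
$34 + \left(-1 + G{\left(3 \right)}\right)^{2} \left(-145\right) = 34 + \left(-1 + \sqrt{2} \sqrt{3}\right)^{2} \left(-145\right) = 34 + \left(-1 + \sqrt{6}\right)^{2} \left(-145\right) = 34 - 145 \left(-1 + \sqrt{6}\right)^{2}$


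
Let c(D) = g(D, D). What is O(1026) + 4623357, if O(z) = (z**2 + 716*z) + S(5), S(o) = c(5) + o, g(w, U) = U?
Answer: 6410659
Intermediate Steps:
c(D) = D
S(o) = 5 + o
O(z) = 10 + z**2 + 716*z (O(z) = (z**2 + 716*z) + (5 + 5) = (z**2 + 716*z) + 10 = 10 + z**2 + 716*z)
O(1026) + 4623357 = (10 + 1026**2 + 716*1026) + 4623357 = (10 + 1052676 + 734616) + 4623357 = 1787302 + 4623357 = 6410659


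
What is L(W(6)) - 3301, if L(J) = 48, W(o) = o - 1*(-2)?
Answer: -3253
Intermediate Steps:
W(o) = 2 + o (W(o) = o + 2 = 2 + o)
L(W(6)) - 3301 = 48 - 3301 = -3253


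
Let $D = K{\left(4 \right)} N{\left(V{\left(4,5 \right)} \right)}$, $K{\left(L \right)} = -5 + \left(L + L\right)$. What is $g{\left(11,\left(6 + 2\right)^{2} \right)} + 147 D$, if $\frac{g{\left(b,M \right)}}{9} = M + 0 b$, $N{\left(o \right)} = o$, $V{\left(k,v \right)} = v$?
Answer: $2781$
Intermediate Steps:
$K{\left(L \right)} = -5 + 2 L$
$g{\left(b,M \right)} = 9 M$ ($g{\left(b,M \right)} = 9 \left(M + 0 b\right) = 9 \left(M + 0\right) = 9 M$)
$D = 15$ ($D = \left(-5 + 2 \cdot 4\right) 5 = \left(-5 + 8\right) 5 = 3 \cdot 5 = 15$)
$g{\left(11,\left(6 + 2\right)^{2} \right)} + 147 D = 9 \left(6 + 2\right)^{2} + 147 \cdot 15 = 9 \cdot 8^{2} + 2205 = 9 \cdot 64 + 2205 = 576 + 2205 = 2781$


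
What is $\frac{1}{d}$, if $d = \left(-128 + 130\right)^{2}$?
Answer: $\frac{1}{4} \approx 0.25$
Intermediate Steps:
$d = 4$ ($d = 2^{2} = 4$)
$\frac{1}{d} = \frac{1}{4}$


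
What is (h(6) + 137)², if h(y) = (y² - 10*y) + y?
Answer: 14161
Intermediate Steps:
h(y) = y² - 9*y
(h(6) + 137)² = (6*(-9 + 6) + 137)² = (6*(-3) + 137)² = (-18 + 137)² = 119² = 14161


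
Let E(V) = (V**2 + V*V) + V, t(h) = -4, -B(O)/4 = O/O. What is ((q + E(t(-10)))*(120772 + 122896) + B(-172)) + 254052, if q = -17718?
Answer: -4310232872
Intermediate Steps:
B(O) = -4 (B(O) = -4*O/O = -4*1 = -4)
E(V) = V + 2*V**2 (E(V) = (V**2 + V**2) + V = 2*V**2 + V = V + 2*V**2)
((q + E(t(-10)))*(120772 + 122896) + B(-172)) + 254052 = ((-17718 - 4*(1 + 2*(-4)))*(120772 + 122896) - 4) + 254052 = ((-17718 - 4*(1 - 8))*243668 - 4) + 254052 = ((-17718 - 4*(-7))*243668 - 4) + 254052 = ((-17718 + 28)*243668 - 4) + 254052 = (-17690*243668 - 4) + 254052 = (-4310486920 - 4) + 254052 = -4310486924 + 254052 = -4310232872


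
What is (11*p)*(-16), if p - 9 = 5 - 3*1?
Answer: -1936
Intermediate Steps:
p = 11 (p = 9 + (5 - 3*1) = 9 + (5 - 3) = 9 + 2 = 11)
(11*p)*(-16) = (11*11)*(-16) = 121*(-16) = -1936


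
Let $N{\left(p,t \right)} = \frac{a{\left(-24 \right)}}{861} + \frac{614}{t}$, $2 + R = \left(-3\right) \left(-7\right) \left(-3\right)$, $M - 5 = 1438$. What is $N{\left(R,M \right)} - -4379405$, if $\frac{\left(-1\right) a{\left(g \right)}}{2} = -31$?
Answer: $\frac{604563790715}{138047} \approx 4.3794 \cdot 10^{6}$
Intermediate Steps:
$M = 1443$ ($M = 5 + 1438 = 1443$)
$R = -65$ ($R = -2 + \left(-3\right) \left(-7\right) \left(-3\right) = -2 + 21 \left(-3\right) = -2 - 63 = -65$)
$a{\left(g \right)} = 62$ ($a{\left(g \right)} = \left(-2\right) \left(-31\right) = 62$)
$N{\left(p,t \right)} = \frac{62}{861} + \frac{614}{t}$
$N{\left(R,M \right)} - -4379405 = \left(\frac{62}{861} + \frac{614}{1443}\right) - -4379405 = \left(\frac{62}{861} + 614 \cdot \frac{1}{1443}\right) + 4379405 = \left(\frac{62}{861} + \frac{614}{1443}\right) + 4379405 = \frac{68680}{138047} + 4379405 = \frac{604563790715}{138047}$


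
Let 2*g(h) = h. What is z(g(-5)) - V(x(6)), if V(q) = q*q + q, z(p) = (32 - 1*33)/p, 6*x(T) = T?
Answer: -8/5 ≈ -1.6000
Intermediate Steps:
x(T) = T/6
g(h) = h/2
z(p) = -1/p (z(p) = (32 - 33)/p = -1/p)
V(q) = q + q² (V(q) = q² + q = q + q²)
z(g(-5)) - V(x(6)) = -1/((½)*(-5)) - (⅙)*6*(1 + (⅙)*6) = -1/(-5/2) - (1 + 1) = -1*(-⅖) - 2 = ⅖ - 1*2 = ⅖ - 2 = -8/5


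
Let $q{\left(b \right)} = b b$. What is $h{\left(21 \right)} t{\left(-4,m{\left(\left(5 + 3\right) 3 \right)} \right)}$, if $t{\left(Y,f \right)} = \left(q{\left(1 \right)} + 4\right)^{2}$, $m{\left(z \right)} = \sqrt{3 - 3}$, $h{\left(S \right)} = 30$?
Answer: $750$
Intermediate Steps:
$q{\left(b \right)} = b^{2}$
$m{\left(z \right)} = 0$ ($m{\left(z \right)} = \sqrt{0} = 0$)
$t{\left(Y,f \right)} = 25$ ($t{\left(Y,f \right)} = \left(1^{2} + 4\right)^{2} = \left(1 + 4\right)^{2} = 5^{2} = 25$)
$h{\left(21 \right)} t{\left(-4,m{\left(\left(5 + 3\right) 3 \right)} \right)} = 30 \cdot 25 = 750$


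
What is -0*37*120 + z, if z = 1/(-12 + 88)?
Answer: 1/76 ≈ 0.013158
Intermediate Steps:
z = 1/76 ≈ 0.013158
-0*37*120 + z = -0*37*120 + 1/76 = -1*0*120 + 1/76 = 0*120 + 1/76 = 0 + 1/76 = 1/76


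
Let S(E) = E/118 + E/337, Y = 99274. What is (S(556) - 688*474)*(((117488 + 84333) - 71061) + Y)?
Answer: -1491530887965804/19883 ≈ -7.5015e+10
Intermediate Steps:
S(E) = 455*E/39766 (S(E) = E*(1/118) + E*(1/337) = E/118 + E/337 = 455*E/39766)
(S(556) - 688*474)*(((117488 + 84333) - 71061) + Y) = ((455/39766)*556 - 688*474)*(((117488 + 84333) - 71061) + 99274) = (126490/19883 - 326112)*((201821 - 71061) + 99274) = -6483958406*(130760 + 99274)/19883 = -6483958406/19883*230034 = -1491530887965804/19883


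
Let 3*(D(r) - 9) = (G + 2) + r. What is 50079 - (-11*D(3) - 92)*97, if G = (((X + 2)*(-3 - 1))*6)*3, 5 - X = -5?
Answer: -710735/3 ≈ -2.3691e+5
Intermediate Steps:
X = 10 (X = 5 - 1*(-5) = 5 + 5 = 10)
G = -864 (G = (((10 + 2)*(-3 - 1))*6)*3 = ((12*(-4))*6)*3 = -48*6*3 = -288*3 = -864)
D(r) = -835/3 + r/3 (D(r) = 9 + ((-864 + 2) + r)/3 = 9 + (-862 + r)/3 = 9 + (-862/3 + r/3) = -835/3 + r/3)
50079 - (-11*D(3) - 92)*97 = 50079 - (-11*(-835/3 + (⅓)*3) - 92)*97 = 50079 - (-11*(-835/3 + 1) - 92)*97 = 50079 - (-11*(-832/3) - 92)*97 = 50079 - (9152/3 - 92)*97 = 50079 - 8876*97/3 = 50079 - 1*860972/3 = 50079 - 860972/3 = -710735/3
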